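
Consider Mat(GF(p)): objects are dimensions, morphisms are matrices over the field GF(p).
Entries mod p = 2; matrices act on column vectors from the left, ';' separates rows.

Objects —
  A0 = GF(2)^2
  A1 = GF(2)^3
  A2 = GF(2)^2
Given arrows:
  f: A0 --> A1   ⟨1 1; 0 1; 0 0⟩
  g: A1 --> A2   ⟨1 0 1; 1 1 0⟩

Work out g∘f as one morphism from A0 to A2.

Answer: ⟨1 1; 1 0⟩

Trace:
  e0=⟨1,0⟩ f-->⟨1,0,0⟩ g-->⟨1,1⟩
  e1=⟨0,1⟩ f-->⟨1,1,0⟩ g-->⟨1,0⟩
composite: ⟨1 1; 1 0⟩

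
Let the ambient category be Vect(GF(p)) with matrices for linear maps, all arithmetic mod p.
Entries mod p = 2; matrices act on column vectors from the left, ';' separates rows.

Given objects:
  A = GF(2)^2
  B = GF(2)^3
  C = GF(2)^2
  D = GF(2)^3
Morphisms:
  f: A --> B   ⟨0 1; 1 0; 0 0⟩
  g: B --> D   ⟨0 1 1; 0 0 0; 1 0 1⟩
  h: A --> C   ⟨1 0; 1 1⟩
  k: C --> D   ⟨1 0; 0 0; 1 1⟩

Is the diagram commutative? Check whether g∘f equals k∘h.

Path 1 = f;g:
  e0=⟨1,0⟩ f-->⟨0,1,0⟩ g-->⟨1,0,0⟩
  e1=⟨0,1⟩ f-->⟨1,0,0⟩ g-->⟨0,0,1⟩
  composite₁ = ⟨1 0; 0 0; 0 1⟩
Path 2 = h;k:
  e0=⟨1,0⟩ h-->⟨1,1⟩ k-->⟨1,0,0⟩
  e1=⟨0,1⟩ h-->⟨0,1⟩ k-->⟨0,0,1⟩
  composite₂ = ⟨1 0; 0 0; 0 1⟩
Equal? YES — commutes

Answer: COMMUTES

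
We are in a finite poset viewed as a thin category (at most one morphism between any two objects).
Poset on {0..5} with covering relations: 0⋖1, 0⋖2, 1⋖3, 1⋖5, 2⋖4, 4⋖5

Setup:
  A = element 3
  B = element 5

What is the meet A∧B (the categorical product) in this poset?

Lower bounds of A=3 and B=5: {0,1}
  0 <= 1
  1 <= 1
glb = 1

Answer: A∧B = 1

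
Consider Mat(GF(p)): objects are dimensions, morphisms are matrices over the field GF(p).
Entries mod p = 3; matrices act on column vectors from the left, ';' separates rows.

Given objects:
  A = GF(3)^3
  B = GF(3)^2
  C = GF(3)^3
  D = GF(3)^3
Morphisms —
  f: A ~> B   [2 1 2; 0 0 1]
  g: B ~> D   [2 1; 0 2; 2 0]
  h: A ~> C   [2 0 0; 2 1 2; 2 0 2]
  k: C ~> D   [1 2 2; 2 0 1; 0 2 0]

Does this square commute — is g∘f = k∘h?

Answer: COMMUTES

Trace:
Along f;g (path 1):
  e0=(1,0,0) f~>(2,0) g~>(1,0,1)
  e1=(0,1,0) f~>(1,0) g~>(2,0,2)
  e2=(0,0,1) f~>(2,1) g~>(2,2,1)
  composite₁ = [1 2 2; 0 0 2; 1 2 1]
Along h;k (path 2):
  e0=(1,0,0) h~>(2,2,2) k~>(1,0,1)
  e1=(0,1,0) h~>(0,1,0) k~>(2,0,2)
  e2=(0,0,1) h~>(0,2,2) k~>(2,2,1)
  composite₂ = [1 2 2; 0 0 2; 1 2 1]
Equal? same morphism ✓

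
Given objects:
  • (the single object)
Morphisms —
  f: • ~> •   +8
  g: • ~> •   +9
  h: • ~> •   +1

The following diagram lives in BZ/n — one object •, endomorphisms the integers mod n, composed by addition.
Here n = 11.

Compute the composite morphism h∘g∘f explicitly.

  0 +8≡8 +9≡6 +1≡7  (mod 11)
composite: +7

Answer: +7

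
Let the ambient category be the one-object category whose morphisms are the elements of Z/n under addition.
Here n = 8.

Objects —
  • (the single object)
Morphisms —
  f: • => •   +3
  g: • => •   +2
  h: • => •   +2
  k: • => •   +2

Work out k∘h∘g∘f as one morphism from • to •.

Answer: +1

Derivation:
  0 +3≡3 +2≡5 +2≡7 +2≡1  (mod 8)
composite: +1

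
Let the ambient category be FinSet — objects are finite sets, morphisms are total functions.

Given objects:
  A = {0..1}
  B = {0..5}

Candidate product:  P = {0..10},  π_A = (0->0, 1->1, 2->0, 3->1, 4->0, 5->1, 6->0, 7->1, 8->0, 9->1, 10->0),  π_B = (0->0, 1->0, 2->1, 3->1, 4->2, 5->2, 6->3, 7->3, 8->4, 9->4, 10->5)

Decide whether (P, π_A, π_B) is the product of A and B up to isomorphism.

Answer: NOT A VALID PRODUCT — |P|=11 ≠ |A|·|B|=12

Trace:
|A|·|B| = 2·6 = 12;  |P| = 11
  → cardinalities differ; no bijection possible.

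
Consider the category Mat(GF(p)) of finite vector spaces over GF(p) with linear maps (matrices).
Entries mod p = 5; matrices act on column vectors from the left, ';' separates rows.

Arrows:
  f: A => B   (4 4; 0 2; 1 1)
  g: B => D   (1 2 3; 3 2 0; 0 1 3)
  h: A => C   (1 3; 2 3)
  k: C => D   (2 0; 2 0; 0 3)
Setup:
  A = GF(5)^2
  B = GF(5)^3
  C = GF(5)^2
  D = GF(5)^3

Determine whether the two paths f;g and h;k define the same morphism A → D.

Answer: DOES NOT COMMUTE

Trace:
Path 1 = f;g:
  e0=(1,0) f=>(4,0,1) g=>(2,2,3)
  e1=(0,1) f=>(4,2,1) g=>(1,1,0)
  composite₁ = (2 1; 2 1; 3 0)
Path 2 = h;k:
  e0=(1,0) h=>(1,2) k=>(2,2,1)
  e1=(0,1) h=>(3,3) k=>(1,1,4)
  composite₂ = (2 1; 2 1; 1 4)
Equal? NO — does not commute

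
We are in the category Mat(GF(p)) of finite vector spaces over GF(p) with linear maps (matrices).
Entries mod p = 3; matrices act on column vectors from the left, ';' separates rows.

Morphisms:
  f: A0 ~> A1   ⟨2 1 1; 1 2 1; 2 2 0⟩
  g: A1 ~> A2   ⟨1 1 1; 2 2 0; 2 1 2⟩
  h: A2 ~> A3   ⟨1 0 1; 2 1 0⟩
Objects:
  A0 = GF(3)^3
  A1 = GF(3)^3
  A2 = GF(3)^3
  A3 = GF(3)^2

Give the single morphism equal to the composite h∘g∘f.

Answer: ⟨2 1 2; 1 1 2⟩

Work:
  e0=⟨1,0,0⟩ f~>⟨2,1,2⟩ g~>⟨2,0,0⟩ h~>⟨2,1⟩
  e1=⟨0,1,0⟩ f~>⟨1,2,2⟩ g~>⟨2,0,2⟩ h~>⟨1,1⟩
  e2=⟨0,0,1⟩ f~>⟨1,1,0⟩ g~>⟨2,1,0⟩ h~>⟨2,2⟩
composite: ⟨2 1 2; 1 1 2⟩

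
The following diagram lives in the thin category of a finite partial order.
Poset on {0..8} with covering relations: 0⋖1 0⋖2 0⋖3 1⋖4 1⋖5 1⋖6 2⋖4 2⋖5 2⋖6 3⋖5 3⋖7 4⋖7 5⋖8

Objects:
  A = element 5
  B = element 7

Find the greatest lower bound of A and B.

{x : x⊑A ∧ x⊑B} = {0,1,2,3}  (A=5, B=7)
  maximal lower bounds 1 and 2 are incomparable: neither 1⊑2 nor 2⊑1
→ no greatest lower bound exists

Answer: NO MEET EXISTS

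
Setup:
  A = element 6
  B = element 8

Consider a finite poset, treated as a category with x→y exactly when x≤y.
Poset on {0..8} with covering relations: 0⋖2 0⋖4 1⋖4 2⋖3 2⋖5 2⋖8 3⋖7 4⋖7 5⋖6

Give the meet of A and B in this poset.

{x : x<=A ∧ x<=B} = {0,2}  (A=6, B=8)
  0 <= 2
  2 <= 2
glb = 2

Answer: A∧B = 2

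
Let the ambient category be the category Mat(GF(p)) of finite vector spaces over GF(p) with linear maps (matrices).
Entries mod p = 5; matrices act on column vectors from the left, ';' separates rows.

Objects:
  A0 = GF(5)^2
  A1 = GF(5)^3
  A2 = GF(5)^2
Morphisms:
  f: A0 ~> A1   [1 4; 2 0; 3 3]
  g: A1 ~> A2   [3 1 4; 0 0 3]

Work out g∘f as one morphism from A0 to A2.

  e0=[1,0] f~>[1,2,3] g~>[2,4]
  e1=[0,1] f~>[4,0,3] g~>[4,4]
composite: [2 4; 4 4]

Answer: [2 4; 4 4]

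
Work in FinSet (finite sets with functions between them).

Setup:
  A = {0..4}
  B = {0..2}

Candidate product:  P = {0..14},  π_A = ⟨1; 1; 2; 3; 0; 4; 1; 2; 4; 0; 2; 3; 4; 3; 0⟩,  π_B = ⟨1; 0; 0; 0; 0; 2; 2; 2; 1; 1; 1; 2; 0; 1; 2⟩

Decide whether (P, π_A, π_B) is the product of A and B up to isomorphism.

Answer: VALID PRODUCT

Derivation:
|A|·|B| = 5·3 = 15;  |P| = 15
Check the pairing map k ↦ (π_A(k), π_B(k)):
  0 : (1,1)
  1 : (1,0)
  2 : (2,0)
  3 : (3,0)
  4 : (0,0)
  5 : (4,2)
  6 : (1,2)
  7 : (2,2)
  8 : (4,1)
  9 : (0,1)
  10 : (2,1)
  11 : (3,2)
  12 : (4,0)
  13 : (3,1)
  14 : (0,2)
distinct pairs in image: 15 / 15 needed
  → bijection onto A×B; projections well-typed.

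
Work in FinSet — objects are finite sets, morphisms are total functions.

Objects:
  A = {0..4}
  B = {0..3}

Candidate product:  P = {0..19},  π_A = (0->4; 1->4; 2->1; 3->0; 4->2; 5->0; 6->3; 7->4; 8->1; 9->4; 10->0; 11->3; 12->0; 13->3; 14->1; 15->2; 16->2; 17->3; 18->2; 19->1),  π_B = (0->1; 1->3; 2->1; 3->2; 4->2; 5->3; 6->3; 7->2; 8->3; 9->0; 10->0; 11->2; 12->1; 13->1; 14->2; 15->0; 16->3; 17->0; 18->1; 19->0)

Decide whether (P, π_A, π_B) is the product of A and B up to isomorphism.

|A|·|B| = 5·4 = 20;  |P| = 20
Check the pairing map k ↦ (π_A(k), π_B(k)):
  0 -> (4,1)
  1 -> (4,3)
  2 -> (1,1)
  3 -> (0,2)
  4 -> (2,2)
  5 -> (0,3)
  6 -> (3,3)
  7 -> (4,2)
  8 -> (1,3)
  9 -> (4,0)
  10 -> (0,0)
  11 -> (3,2)
  12 -> (0,1)
  13 -> (3,1)
  14 -> (1,2)
  15 -> (2,0)
  16 -> (2,3)
  17 -> (3,0)
  18 -> (2,1)
  19 -> (1,0)
distinct pairs in image: 20 / 20 needed
  → bijection onto A×B; projections well-typed.

Answer: VALID PRODUCT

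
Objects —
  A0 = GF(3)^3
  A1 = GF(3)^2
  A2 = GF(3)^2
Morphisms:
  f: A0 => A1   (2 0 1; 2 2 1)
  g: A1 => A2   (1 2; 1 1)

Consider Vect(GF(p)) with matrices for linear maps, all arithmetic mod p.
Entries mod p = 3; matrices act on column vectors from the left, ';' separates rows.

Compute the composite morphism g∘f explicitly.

Answer: (0 1 0; 1 2 2)

Work:
  e0=[1,0,0] f=>[2,2] g=>[0,1]
  e1=[0,1,0] f=>[0,2] g=>[1,2]
  e2=[0,0,1] f=>[1,1] g=>[0,2]
⟦path⟧: (0 1 0; 1 2 2)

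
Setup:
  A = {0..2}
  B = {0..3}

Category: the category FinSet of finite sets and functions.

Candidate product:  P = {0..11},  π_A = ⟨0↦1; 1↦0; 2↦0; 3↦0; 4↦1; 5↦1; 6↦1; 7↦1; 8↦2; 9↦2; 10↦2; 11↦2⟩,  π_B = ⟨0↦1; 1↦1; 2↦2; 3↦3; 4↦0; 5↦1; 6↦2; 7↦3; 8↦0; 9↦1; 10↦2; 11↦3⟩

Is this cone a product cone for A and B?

|A|·|B| = 3·4 = 12;  |P| = 12
Check the pairing map k ↦ (π_A(k), π_B(k)):
  0 ↦ (1,1)
  1 ↦ (0,1)
  2 ↦ (0,2)
  3 ↦ (0,3)
  4 ↦ (1,0)
  5 ↦ (1,1)  ✗ repeats pair of k=0
  6 ↦ (1,2)
  7 ↦ (1,3)
  8 ↦ (2,0)
  9 ↦ (2,1)
  10 ↦ (2,2)
  11 ↦ (2,3)
distinct pairs in image: 11 / 12 needed
  → (1,1) hit at k=0 and k=5

Answer: NOT A VALID PRODUCT — duplicate pair at indices 5,0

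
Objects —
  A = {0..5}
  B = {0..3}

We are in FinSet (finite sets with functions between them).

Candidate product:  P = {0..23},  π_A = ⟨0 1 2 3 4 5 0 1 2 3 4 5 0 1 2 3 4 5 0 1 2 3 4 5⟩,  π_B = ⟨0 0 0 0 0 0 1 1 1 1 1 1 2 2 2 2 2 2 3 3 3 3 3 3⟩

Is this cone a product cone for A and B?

Answer: VALID PRODUCT

Trace:
|A|·|B| = 6·4 = 24;  |P| = 24
Check the pairing map k ↦ (π_A(k), π_B(k)):
  0 ↦ (0,0)
  1 ↦ (1,0)
  2 ↦ (2,0)
  3 ↦ (3,0)
  4 ↦ (4,0)
  5 ↦ (5,0)
  6 ↦ (0,1)
  7 ↦ (1,1)
  8 ↦ (2,1)
  9 ↦ (3,1)
  10 ↦ (4,1)
  11 ↦ (5,1)
  12 ↦ (0,2)
  13 ↦ (1,2)
  14 ↦ (2,2)
  15 ↦ (3,2)
  16 ↦ (4,2)
  17 ↦ (5,2)
  18 ↦ (0,3)
  19 ↦ (1,3)
  20 ↦ (2,3)
  21 ↦ (3,3)
  22 ↦ (4,3)
  23 ↦ (5,3)
distinct pairs in image: 24 / 24 needed
  → bijection onto A×B; projections well-typed.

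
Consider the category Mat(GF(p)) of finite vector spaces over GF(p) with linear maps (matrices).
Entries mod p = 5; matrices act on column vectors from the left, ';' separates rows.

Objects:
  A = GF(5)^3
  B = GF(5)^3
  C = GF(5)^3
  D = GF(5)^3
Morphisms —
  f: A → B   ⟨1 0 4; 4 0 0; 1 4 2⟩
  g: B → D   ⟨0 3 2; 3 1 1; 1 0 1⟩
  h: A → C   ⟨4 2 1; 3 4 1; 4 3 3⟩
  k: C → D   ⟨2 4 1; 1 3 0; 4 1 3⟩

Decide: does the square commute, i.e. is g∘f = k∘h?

1) trace f;g:
  e0=[1,0,0] f→[1,4,1] g→[4,3,2]
  e1=[0,1,0] f→[0,0,4] g→[3,4,4]
  e2=[0,0,1] f→[4,0,2] g→[4,4,1]
  composite₁ = ⟨4 3 4; 3 4 4; 2 4 1⟩
2) trace h;k:
  e0=[1,0,0] h→[4,3,4] k→[4,3,1]
  e1=[0,1,0] h→[2,4,3] k→[3,4,1]
  e2=[0,0,1] h→[1,1,3] k→[4,4,4]
  composite₂ = ⟨4 3 4; 3 4 4; 1 1 4⟩
Equal? distinct morphisms ✗

Answer: DOES NOT COMMUTE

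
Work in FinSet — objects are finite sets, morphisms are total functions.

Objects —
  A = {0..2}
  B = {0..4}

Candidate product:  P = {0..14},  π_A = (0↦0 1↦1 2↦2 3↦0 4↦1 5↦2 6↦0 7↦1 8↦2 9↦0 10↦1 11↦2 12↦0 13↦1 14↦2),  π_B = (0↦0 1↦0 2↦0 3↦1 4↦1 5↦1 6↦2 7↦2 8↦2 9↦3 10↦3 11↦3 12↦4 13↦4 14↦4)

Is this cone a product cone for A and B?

|A|·|B| = 3·5 = 15;  |P| = 15
Check the pairing map k ↦ (π_A(k), π_B(k)):
  0 ↦ (0,0)
  1 ↦ (1,0)
  2 ↦ (2,0)
  3 ↦ (0,1)
  4 ↦ (1,1)
  5 ↦ (2,1)
  6 ↦ (0,2)
  7 ↦ (1,2)
  8 ↦ (2,2)
  9 ↦ (0,3)
  10 ↦ (1,3)
  11 ↦ (2,3)
  12 ↦ (0,4)
  13 ↦ (1,4)
  14 ↦ (2,4)
distinct pairs in image: 15 / 15 needed
  → bijection onto A×B; projections well-typed.

Answer: VALID PRODUCT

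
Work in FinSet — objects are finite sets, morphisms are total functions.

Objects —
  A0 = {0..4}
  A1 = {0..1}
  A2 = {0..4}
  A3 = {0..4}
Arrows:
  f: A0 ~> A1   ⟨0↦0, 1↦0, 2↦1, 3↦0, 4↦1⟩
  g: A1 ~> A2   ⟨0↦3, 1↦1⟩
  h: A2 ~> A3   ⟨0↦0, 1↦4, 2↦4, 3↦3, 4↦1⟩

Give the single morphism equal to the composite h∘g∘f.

  0 f~>0 g~>3 h~>3
  1 f~>0 g~>3 h~>3
  2 f~>1 g~>1 h~>4
  3 f~>0 g~>3 h~>3
  4 f~>1 g~>1 h~>4
composite: ⟨0↦3, 1↦3, 2↦4, 3↦3, 4↦4⟩

Answer: ⟨0↦3, 1↦3, 2↦4, 3↦3, 4↦4⟩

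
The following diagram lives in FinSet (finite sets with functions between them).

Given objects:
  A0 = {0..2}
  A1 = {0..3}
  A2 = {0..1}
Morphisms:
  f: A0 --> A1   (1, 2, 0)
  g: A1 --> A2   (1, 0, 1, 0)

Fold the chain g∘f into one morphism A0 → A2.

  0 f-->1 g-->0
  1 f-->2 g-->1
  2 f-->0 g-->1
⟦path⟧: (0, 1, 1)

Answer: (0, 1, 1)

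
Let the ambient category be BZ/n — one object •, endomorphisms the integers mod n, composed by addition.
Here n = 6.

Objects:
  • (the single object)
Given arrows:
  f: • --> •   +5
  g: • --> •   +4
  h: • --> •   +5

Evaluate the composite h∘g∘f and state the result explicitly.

Answer: +2

Derivation:
  0 +5≡5 +4≡3 +5≡2  (mod 6)
⟦path⟧: +2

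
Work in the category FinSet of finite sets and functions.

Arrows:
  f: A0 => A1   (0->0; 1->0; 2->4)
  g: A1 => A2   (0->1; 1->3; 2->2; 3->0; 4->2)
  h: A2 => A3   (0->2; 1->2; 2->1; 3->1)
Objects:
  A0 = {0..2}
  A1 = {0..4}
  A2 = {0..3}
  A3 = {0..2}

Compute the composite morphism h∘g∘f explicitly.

  0 f=>0 g=>1 h=>2
  1 f=>0 g=>1 h=>2
  2 f=>4 g=>2 h=>1
⟦path⟧: (0->2; 1->2; 2->1)

Answer: (0->2; 1->2; 2->1)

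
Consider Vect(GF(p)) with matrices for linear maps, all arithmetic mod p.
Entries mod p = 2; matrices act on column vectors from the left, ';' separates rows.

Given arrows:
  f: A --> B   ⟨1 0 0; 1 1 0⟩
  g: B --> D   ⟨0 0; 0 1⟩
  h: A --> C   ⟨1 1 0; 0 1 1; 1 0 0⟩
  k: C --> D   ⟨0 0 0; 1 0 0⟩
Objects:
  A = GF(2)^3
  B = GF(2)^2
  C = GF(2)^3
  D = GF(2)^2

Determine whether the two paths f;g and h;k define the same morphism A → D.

Path 1 = f;g:
  e0=[1,0,0] f-->[1,1] g-->[0,1]
  e1=[0,1,0] f-->[0,1] g-->[0,1]
  e2=[0,0,1] f-->[0,0] g-->[0,0]
  composite₁ = ⟨0 0 0; 1 1 0⟩
Path 2 = h;k:
  e0=[1,0,0] h-->[1,0,1] k-->[0,1]
  e1=[0,1,0] h-->[1,1,0] k-->[0,1]
  e2=[0,0,1] h-->[0,1,0] k-->[0,0]
  composite₂ = ⟨0 0 0; 1 1 0⟩
Equal? YES — commutes

Answer: COMMUTES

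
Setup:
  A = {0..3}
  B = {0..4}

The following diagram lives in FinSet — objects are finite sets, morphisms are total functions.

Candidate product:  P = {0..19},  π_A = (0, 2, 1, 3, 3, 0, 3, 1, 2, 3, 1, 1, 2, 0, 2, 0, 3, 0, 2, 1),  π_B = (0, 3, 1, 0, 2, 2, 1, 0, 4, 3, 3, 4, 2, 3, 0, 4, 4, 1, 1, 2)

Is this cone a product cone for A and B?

Answer: VALID PRODUCT

Derivation:
|A|·|B| = 4·5 = 20;  |P| = 20
Check the pairing map k ↦ (π_A(k), π_B(k)):
  0 ↦ (0,0)
  1 ↦ (2,3)
  2 ↦ (1,1)
  3 ↦ (3,0)
  4 ↦ (3,2)
  5 ↦ (0,2)
  6 ↦ (3,1)
  7 ↦ (1,0)
  8 ↦ (2,4)
  9 ↦ (3,3)
  10 ↦ (1,3)
  11 ↦ (1,4)
  12 ↦ (2,2)
  13 ↦ (0,3)
  14 ↦ (2,0)
  15 ↦ (0,4)
  16 ↦ (3,4)
  17 ↦ (0,1)
  18 ↦ (2,1)
  19 ↦ (1,2)
distinct pairs in image: 20 / 20 needed
  → bijection onto A×B; projections well-typed.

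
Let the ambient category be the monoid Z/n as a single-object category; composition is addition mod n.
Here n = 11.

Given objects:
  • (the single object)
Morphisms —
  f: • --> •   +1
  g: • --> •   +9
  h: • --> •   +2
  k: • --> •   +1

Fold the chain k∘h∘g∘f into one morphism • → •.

Answer: +2

Trace:
  0 +1≡1 +9≡10 +2≡1 +1≡2  (mod 11)
result: +2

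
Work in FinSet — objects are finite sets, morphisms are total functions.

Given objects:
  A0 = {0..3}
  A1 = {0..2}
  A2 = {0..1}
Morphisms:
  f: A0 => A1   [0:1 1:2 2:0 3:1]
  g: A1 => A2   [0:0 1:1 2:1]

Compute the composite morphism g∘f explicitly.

  0 f=>1 g=>1
  1 f=>2 g=>1
  2 f=>0 g=>0
  3 f=>1 g=>1
result: [0:1 1:1 2:0 3:1]

Answer: [0:1 1:1 2:0 3:1]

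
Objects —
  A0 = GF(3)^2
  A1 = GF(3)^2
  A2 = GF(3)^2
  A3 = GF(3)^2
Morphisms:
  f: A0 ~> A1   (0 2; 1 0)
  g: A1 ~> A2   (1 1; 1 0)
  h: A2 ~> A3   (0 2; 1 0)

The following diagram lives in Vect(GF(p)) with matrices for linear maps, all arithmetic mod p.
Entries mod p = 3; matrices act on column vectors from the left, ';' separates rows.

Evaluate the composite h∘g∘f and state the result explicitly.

Answer: (0 1; 1 2)

Trace:
  e0=⟨1,0⟩ f~>⟨0,1⟩ g~>⟨1,0⟩ h~>⟨0,1⟩
  e1=⟨0,1⟩ f~>⟨2,0⟩ g~>⟨2,2⟩ h~>⟨1,2⟩
composite: (0 1; 1 2)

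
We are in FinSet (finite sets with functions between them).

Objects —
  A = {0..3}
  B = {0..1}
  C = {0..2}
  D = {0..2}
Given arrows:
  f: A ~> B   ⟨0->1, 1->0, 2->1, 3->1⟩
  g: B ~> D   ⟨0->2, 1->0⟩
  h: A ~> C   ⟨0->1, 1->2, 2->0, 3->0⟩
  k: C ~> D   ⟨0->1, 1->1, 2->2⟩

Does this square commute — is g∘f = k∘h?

Path 1 = f;g:
  0 f~>1 g~>0
  1 f~>0 g~>2
  2 f~>1 g~>0
  3 f~>1 g~>0
  composite₁ = ⟨0->0, 1->2, 2->0, 3->0⟩
Path 2 = h;k:
  0 h~>1 k~>1
  1 h~>2 k~>2
  2 h~>0 k~>1
  3 h~>0 k~>1
  composite₂ = ⟨0->1, 1->2, 2->1, 3->1⟩
Equal? distinct morphisms ✗

Answer: DOES NOT COMMUTE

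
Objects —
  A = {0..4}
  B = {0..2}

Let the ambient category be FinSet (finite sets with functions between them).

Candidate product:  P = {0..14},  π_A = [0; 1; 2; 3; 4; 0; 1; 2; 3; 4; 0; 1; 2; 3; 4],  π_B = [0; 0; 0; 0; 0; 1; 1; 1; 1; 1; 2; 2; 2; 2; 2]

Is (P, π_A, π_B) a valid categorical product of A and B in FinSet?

Answer: VALID PRODUCT

Trace:
|A|·|B| = 5·3 = 15;  |P| = 15
Check the pairing map k ↦ (π_A(k), π_B(k)):
  0 -> (0,0)
  1 -> (1,0)
  2 -> (2,0)
  3 -> (3,0)
  4 -> (4,0)
  5 -> (0,1)
  6 -> (1,1)
  7 -> (2,1)
  8 -> (3,1)
  9 -> (4,1)
  10 -> (0,2)
  11 -> (1,2)
  12 -> (2,2)
  13 -> (3,2)
  14 -> (4,2)
distinct pairs in image: 15 / 15 needed
  → bijection onto A×B; projections well-typed.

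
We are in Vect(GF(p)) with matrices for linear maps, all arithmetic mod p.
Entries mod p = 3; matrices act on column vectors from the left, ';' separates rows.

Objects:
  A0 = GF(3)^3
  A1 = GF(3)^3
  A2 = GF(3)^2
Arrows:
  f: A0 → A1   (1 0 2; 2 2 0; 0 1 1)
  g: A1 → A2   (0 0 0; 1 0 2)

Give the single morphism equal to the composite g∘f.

Answer: (0 0 0; 1 2 1)

Trace:
  e0=(1,0,0) f→(1,2,0) g→(0,1)
  e1=(0,1,0) f→(0,2,1) g→(0,2)
  e2=(0,0,1) f→(2,0,1) g→(0,1)
composite: (0 0 0; 1 2 1)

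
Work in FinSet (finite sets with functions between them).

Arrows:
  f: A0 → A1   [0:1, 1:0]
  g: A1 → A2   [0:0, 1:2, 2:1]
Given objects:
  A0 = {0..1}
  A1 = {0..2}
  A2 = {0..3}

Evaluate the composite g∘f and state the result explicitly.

  0 f→1 g→2
  1 f→0 g→0
⟦path⟧: [0:2, 1:0]

Answer: [0:2, 1:0]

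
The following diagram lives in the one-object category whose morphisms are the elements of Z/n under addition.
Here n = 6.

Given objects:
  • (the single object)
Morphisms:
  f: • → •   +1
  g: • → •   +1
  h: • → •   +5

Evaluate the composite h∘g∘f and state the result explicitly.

  0 +1≡1 +1≡2 +5≡1  (mod 6)
composite: +1

Answer: +1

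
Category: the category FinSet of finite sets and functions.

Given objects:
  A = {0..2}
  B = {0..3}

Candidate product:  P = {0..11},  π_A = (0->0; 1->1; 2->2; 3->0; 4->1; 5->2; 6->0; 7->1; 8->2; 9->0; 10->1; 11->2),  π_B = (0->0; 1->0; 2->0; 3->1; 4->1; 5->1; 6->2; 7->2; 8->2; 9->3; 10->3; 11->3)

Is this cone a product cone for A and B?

Answer: VALID PRODUCT

Derivation:
|A|·|B| = 3·4 = 12;  |P| = 12
Check the pairing map k ↦ (π_A(k), π_B(k)):
  0 -> (0,0)
  1 -> (1,0)
  2 -> (2,0)
  3 -> (0,1)
  4 -> (1,1)
  5 -> (2,1)
  6 -> (0,2)
  7 -> (1,2)
  8 -> (2,2)
  9 -> (0,3)
  10 -> (1,3)
  11 -> (2,3)
distinct pairs in image: 12 / 12 needed
  → bijection onto A×B; projections well-typed.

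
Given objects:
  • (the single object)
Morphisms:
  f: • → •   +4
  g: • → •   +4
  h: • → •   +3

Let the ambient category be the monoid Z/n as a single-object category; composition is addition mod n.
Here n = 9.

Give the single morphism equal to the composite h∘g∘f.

Answer: +2

Trace:
  0 +4≡4 +4≡8 +3≡2  (mod 9)
⟦path⟧: +2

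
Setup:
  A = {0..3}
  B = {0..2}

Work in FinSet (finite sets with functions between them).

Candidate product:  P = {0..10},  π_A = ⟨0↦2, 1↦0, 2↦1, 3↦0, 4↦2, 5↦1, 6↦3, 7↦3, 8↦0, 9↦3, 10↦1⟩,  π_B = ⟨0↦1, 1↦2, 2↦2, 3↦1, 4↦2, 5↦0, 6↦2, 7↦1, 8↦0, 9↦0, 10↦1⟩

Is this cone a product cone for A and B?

Answer: NOT A VALID PRODUCT — |P|=11 ≠ |A|·|B|=12

Work:
|A|·|B| = 4·3 = 12;  |P| = 11
  → cardinalities differ; no bijection possible.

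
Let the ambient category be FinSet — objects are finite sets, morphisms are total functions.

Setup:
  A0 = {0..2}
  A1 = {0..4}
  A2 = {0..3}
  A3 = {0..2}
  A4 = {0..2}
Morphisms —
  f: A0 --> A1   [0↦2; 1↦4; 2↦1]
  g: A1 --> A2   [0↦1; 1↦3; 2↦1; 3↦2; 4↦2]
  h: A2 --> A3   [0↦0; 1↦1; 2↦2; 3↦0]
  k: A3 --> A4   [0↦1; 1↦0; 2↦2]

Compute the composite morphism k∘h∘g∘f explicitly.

Answer: [0↦0; 1↦2; 2↦1]

Work:
  0 f-->2 g-->1 h-->1 k-->0
  1 f-->4 g-->2 h-->2 k-->2
  2 f-->1 g-->3 h-->0 k-->1
⟦path⟧: [0↦0; 1↦2; 2↦1]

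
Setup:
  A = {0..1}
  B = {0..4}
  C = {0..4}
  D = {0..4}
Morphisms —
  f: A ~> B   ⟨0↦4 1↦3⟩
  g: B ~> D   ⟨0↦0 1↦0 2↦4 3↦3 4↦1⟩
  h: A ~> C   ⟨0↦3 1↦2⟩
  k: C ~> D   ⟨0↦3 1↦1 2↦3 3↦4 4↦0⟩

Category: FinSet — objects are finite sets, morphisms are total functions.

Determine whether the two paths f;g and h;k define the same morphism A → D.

Answer: DOES NOT COMMUTE

Work:
1) trace f;g:
  0 f~>4 g~>1
  1 f~>3 g~>3
  composite₁ = ⟨0↦1 1↦3⟩
2) trace h;k:
  0 h~>3 k~>4
  1 h~>2 k~>3
  composite₂ = ⟨0↦4 1↦3⟩
Equal? NO — does not commute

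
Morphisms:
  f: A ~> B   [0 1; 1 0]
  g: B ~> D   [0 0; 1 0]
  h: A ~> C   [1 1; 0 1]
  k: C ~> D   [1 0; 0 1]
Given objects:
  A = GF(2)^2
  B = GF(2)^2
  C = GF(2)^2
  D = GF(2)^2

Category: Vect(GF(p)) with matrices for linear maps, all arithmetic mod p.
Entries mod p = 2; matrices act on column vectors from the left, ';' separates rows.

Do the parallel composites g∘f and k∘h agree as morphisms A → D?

1) trace f;g:
  e0=[1,0] f~>[0,1] g~>[0,0]
  e1=[0,1] f~>[1,0] g~>[0,1]
  composite₁ = [0 0; 0 1]
2) trace h;k:
  e0=[1,0] h~>[1,0] k~>[1,0]
  e1=[0,1] h~>[1,1] k~>[1,1]
  composite₂ = [1 1; 0 1]
Equal? NO — does not commute

Answer: DOES NOT COMMUTE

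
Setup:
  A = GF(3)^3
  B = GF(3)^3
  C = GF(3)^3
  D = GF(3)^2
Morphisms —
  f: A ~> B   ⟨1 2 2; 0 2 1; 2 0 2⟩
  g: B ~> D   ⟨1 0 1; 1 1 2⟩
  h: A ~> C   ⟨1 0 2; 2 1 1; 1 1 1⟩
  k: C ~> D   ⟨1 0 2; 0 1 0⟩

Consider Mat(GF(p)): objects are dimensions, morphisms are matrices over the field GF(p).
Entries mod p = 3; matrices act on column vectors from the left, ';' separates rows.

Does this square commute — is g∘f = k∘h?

1) trace f;g:
  e0=⟨1,0,0⟩ f~>⟨1,0,2⟩ g~>⟨0,2⟩
  e1=⟨0,1,0⟩ f~>⟨2,2,0⟩ g~>⟨2,1⟩
  e2=⟨0,0,1⟩ f~>⟨2,1,2⟩ g~>⟨1,1⟩
  composite₁ = ⟨0 2 1; 2 1 1⟩
2) trace h;k:
  e0=⟨1,0,0⟩ h~>⟨1,2,1⟩ k~>⟨0,2⟩
  e1=⟨0,1,0⟩ h~>⟨0,1,1⟩ k~>⟨2,1⟩
  e2=⟨0,0,1⟩ h~>⟨2,1,1⟩ k~>⟨1,1⟩
  composite₂ = ⟨0 2 1; 2 1 1⟩
Equal? same morphism ✓

Answer: COMMUTES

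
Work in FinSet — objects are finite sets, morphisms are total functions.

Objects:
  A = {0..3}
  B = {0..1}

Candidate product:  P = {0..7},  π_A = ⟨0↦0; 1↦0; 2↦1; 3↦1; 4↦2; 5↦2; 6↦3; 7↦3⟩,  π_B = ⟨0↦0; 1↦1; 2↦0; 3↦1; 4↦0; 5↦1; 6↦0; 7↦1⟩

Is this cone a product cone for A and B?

|A|·|B| = 4·2 = 8;  |P| = 8
Check the pairing map k ↦ (π_A(k), π_B(k)):
  0 ↦ (0,0)
  1 ↦ (0,1)
  2 ↦ (1,0)
  3 ↦ (1,1)
  4 ↦ (2,0)
  5 ↦ (2,1)
  6 ↦ (3,0)
  7 ↦ (3,1)
distinct pairs in image: 8 / 8 needed
  → bijection onto A×B; projections well-typed.

Answer: VALID PRODUCT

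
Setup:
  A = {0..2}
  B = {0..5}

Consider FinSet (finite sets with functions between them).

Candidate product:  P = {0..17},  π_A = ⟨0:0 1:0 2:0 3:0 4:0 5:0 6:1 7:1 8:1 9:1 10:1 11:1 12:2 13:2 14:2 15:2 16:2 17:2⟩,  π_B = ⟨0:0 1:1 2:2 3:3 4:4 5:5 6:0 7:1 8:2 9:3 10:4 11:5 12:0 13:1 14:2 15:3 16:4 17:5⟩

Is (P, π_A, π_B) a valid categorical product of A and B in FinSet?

|A|·|B| = 3·6 = 18;  |P| = 18
Check the pairing map k ↦ (π_A(k), π_B(k)):
  0 : (0,0)
  1 : (0,1)
  2 : (0,2)
  3 : (0,3)
  4 : (0,4)
  5 : (0,5)
  6 : (1,0)
  7 : (1,1)
  8 : (1,2)
  9 : (1,3)
  10 : (1,4)
  11 : (1,5)
  12 : (2,0)
  13 : (2,1)
  14 : (2,2)
  15 : (2,3)
  16 : (2,4)
  17 : (2,5)
distinct pairs in image: 18 / 18 needed
  → bijection onto A×B; projections well-typed.

Answer: VALID PRODUCT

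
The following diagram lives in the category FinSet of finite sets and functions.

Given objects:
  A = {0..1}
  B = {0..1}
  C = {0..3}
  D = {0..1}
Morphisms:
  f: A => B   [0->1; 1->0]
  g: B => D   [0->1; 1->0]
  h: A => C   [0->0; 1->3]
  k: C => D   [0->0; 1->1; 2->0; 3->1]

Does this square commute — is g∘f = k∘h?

Answer: COMMUTES

Derivation:
Along f;g (path 1):
  0 f=>1 g=>0
  1 f=>0 g=>1
  ⟦path⟧₁ = [0->0; 1->1]
Along h;k (path 2):
  0 h=>0 k=>0
  1 h=>3 k=>1
  ⟦path⟧₂ = [0->0; 1->1]
Equal? same morphism ✓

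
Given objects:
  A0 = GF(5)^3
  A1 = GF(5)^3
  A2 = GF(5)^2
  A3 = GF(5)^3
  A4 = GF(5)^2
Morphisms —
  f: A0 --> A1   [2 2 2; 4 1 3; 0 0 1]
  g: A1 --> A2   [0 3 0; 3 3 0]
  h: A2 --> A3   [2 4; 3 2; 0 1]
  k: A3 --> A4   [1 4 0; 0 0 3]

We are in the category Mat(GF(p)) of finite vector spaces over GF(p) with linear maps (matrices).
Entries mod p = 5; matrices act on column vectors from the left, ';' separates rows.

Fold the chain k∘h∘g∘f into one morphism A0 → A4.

  e0=(1,0,0) f-->(2,4,0) g-->(2,3) h-->(1,2,3) k-->(4,4)
  e1=(0,1,0) f-->(2,1,0) g-->(3,4) h-->(2,2,4) k-->(0,2)
  e2=(0,0,1) f-->(2,3,1) g-->(4,0) h-->(3,2,0) k-->(1,0)
⟦path⟧: [4 0 1; 4 2 0]

Answer: [4 0 1; 4 2 0]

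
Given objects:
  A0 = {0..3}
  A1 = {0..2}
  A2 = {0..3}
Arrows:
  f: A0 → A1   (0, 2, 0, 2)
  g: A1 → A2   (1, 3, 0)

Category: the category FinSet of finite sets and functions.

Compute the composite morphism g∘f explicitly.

Answer: (1, 0, 1, 0)

Trace:
  0 f→0 g→1
  1 f→2 g→0
  2 f→0 g→1
  3 f→2 g→0
⟦path⟧: (1, 0, 1, 0)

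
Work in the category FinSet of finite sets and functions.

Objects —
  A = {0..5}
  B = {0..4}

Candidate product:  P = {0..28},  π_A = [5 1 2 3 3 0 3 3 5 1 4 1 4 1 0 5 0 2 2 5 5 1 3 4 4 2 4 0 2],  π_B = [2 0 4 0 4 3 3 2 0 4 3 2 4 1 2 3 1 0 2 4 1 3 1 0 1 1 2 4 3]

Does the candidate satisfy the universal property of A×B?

|A|·|B| = 6·5 = 30;  |P| = 29
  → cardinalities differ; no bijection possible.

Answer: NOT A VALID PRODUCT — |P|=29 ≠ |A|·|B|=30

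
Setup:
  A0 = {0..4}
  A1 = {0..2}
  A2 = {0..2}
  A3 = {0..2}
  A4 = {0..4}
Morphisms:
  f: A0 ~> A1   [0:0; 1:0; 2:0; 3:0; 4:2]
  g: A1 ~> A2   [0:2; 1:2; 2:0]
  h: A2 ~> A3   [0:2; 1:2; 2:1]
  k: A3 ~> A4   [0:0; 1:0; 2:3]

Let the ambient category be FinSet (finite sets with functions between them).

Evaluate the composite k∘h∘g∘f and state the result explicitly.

  0 f~>0 g~>2 h~>1 k~>0
  1 f~>0 g~>2 h~>1 k~>0
  2 f~>0 g~>2 h~>1 k~>0
  3 f~>0 g~>2 h~>1 k~>0
  4 f~>2 g~>0 h~>2 k~>3
result: [0:0; 1:0; 2:0; 3:0; 4:3]

Answer: [0:0; 1:0; 2:0; 3:0; 4:3]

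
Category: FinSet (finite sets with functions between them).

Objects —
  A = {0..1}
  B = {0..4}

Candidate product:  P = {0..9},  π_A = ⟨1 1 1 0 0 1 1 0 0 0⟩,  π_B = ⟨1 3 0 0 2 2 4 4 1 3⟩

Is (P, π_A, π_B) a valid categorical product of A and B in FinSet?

|A|·|B| = 2·5 = 10;  |P| = 10
Check the pairing map k ↦ (π_A(k), π_B(k)):
  0 ↦ (1,1)
  1 ↦ (1,3)
  2 ↦ (1,0)
  3 ↦ (0,0)
  4 ↦ (0,2)
  5 ↦ (1,2)
  6 ↦ (1,4)
  7 ↦ (0,4)
  8 ↦ (0,1)
  9 ↦ (0,3)
distinct pairs in image: 10 / 10 needed
  → bijection onto A×B; projections well-typed.

Answer: VALID PRODUCT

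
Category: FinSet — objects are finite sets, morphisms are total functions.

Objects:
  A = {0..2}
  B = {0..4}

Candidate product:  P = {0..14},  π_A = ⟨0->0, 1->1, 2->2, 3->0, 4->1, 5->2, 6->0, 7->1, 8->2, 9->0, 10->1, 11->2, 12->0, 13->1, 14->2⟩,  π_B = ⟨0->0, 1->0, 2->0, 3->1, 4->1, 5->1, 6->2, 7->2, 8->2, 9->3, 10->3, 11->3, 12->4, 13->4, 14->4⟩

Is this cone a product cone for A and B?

|A|·|B| = 3·5 = 15;  |P| = 15
Check the pairing map k ↦ (π_A(k), π_B(k)):
  0 -> (0,0)
  1 -> (1,0)
  2 -> (2,0)
  3 -> (0,1)
  4 -> (1,1)
  5 -> (2,1)
  6 -> (0,2)
  7 -> (1,2)
  8 -> (2,2)
  9 -> (0,3)
  10 -> (1,3)
  11 -> (2,3)
  12 -> (0,4)
  13 -> (1,4)
  14 -> (2,4)
distinct pairs in image: 15 / 15 needed
  → bijection onto A×B; projections well-typed.

Answer: VALID PRODUCT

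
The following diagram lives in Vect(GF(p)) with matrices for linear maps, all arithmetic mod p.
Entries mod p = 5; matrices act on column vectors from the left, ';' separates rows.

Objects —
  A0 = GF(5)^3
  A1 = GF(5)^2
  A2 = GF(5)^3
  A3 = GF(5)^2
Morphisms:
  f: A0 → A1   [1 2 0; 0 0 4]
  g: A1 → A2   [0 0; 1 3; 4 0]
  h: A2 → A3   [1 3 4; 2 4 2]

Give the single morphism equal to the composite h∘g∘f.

  e0=(1,0,0) f→(1,0) g→(0,1,4) h→(4,2)
  e1=(0,1,0) f→(2,0) g→(0,2,3) h→(3,4)
  e2=(0,0,1) f→(0,4) g→(0,2,0) h→(1,3)
result: [4 3 1; 2 4 3]

Answer: [4 3 1; 2 4 3]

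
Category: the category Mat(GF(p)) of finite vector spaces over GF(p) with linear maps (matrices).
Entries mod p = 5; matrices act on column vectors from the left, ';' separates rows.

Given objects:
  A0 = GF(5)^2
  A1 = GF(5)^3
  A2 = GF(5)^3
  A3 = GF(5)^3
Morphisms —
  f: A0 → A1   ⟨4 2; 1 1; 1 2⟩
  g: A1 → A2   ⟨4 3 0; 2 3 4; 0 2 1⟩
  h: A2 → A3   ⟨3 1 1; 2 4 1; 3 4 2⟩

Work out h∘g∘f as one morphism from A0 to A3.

Answer: ⟨0 2; 1 1; 3 1⟩

Trace:
  e0=[1,0] f→[4,1,1] g→[4,0,3] h→[0,1,3]
  e1=[0,1] f→[2,1,2] g→[1,0,4] h→[2,1,1]
⟦path⟧: ⟨0 2; 1 1; 3 1⟩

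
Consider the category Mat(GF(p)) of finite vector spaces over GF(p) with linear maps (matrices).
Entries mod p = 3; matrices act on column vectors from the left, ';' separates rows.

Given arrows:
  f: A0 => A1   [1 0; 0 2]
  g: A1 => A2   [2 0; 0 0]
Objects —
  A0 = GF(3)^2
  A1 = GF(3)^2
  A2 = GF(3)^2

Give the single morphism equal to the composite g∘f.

  e0=(1,0) f=>(1,0) g=>(2,0)
  e1=(0,1) f=>(0,2) g=>(0,0)
⟦path⟧: [2 0; 0 0]

Answer: [2 0; 0 0]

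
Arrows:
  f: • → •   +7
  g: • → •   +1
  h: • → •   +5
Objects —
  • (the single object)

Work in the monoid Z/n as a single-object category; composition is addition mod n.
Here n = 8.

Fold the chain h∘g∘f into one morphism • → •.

Answer: +5

Derivation:
  0 +7≡7 +1≡0 +5≡5  (mod 8)
composite: +5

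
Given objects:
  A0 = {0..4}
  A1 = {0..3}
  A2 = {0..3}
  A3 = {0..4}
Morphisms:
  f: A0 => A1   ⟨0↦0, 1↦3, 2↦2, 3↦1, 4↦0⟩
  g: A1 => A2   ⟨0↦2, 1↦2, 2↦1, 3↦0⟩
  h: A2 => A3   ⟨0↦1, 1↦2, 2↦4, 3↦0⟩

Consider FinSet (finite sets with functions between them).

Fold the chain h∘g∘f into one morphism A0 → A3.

  0 f=>0 g=>2 h=>4
  1 f=>3 g=>0 h=>1
  2 f=>2 g=>1 h=>2
  3 f=>1 g=>2 h=>4
  4 f=>0 g=>2 h=>4
composite: ⟨0↦4, 1↦1, 2↦2, 3↦4, 4↦4⟩

Answer: ⟨0↦4, 1↦1, 2↦2, 3↦4, 4↦4⟩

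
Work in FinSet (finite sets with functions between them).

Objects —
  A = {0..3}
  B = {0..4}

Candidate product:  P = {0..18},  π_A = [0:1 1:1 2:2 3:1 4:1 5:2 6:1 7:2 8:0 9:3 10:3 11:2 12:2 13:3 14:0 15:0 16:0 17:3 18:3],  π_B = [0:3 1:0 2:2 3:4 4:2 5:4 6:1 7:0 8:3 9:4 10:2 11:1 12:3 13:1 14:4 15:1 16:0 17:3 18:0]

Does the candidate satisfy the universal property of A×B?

|A|·|B| = 4·5 = 20;  |P| = 19
  → cardinalities differ; no bijection possible.

Answer: NOT A VALID PRODUCT — |P|=19 ≠ |A|·|B|=20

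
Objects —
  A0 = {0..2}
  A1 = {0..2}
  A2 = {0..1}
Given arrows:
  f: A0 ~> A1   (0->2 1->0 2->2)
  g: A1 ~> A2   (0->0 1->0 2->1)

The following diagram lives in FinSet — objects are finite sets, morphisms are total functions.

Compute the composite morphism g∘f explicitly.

  0 f~>2 g~>1
  1 f~>0 g~>0
  2 f~>2 g~>1
result: (0->1 1->0 2->1)

Answer: (0->1 1->0 2->1)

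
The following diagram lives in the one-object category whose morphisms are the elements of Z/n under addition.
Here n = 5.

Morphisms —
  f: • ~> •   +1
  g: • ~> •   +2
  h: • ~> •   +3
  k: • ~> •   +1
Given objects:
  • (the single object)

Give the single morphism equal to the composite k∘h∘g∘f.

Answer: +2

Derivation:
  0 +1≡1 +2≡3 +3≡1 +1≡2  (mod 5)
⟦path⟧: +2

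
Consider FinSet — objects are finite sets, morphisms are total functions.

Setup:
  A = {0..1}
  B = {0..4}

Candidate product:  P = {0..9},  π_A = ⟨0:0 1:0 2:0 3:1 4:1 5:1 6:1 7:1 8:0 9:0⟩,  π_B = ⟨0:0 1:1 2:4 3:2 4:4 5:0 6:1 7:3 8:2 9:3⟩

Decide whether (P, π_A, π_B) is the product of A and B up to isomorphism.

|A|·|B| = 2·5 = 10;  |P| = 10
Check the pairing map k ↦ (π_A(k), π_B(k)):
  0 : (0,0)
  1 : (0,1)
  2 : (0,4)
  3 : (1,2)
  4 : (1,4)
  5 : (1,0)
  6 : (1,1)
  7 : (1,3)
  8 : (0,2)
  9 : (0,3)
distinct pairs in image: 10 / 10 needed
  → bijection onto A×B; projections well-typed.

Answer: VALID PRODUCT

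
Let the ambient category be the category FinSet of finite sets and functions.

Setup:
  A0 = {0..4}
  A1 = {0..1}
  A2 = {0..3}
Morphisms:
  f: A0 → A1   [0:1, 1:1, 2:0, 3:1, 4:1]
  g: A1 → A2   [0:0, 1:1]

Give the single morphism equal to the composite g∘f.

Answer: [0:1, 1:1, 2:0, 3:1, 4:1]

Work:
  0 f→1 g→1
  1 f→1 g→1
  2 f→0 g→0
  3 f→1 g→1
  4 f→1 g→1
result: [0:1, 1:1, 2:0, 3:1, 4:1]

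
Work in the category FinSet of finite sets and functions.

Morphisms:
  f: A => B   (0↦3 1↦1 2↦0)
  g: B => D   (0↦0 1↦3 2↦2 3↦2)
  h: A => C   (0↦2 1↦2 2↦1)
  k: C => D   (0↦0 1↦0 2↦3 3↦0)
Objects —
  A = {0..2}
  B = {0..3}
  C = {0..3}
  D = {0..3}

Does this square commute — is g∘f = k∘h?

Along f;g (path 1):
  0 f=>3 g=>2
  1 f=>1 g=>3
  2 f=>0 g=>0
  ⟦path⟧₁ = (0↦2 1↦3 2↦0)
Along h;k (path 2):
  0 h=>2 k=>3
  1 h=>2 k=>3
  2 h=>1 k=>0
  ⟦path⟧₂ = (0↦3 1↦3 2↦0)
Equal? distinct morphisms ✗

Answer: DOES NOT COMMUTE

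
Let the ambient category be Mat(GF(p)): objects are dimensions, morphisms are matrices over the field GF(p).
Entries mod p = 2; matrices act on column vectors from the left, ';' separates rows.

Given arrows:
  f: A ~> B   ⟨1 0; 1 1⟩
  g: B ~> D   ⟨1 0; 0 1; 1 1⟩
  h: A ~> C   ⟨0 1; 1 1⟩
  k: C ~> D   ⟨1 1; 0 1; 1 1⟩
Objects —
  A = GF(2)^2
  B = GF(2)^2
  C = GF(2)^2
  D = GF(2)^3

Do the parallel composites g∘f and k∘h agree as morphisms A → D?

Answer: DOES NOT COMMUTE

Trace:
Path 1 = f;g:
  e0=[1,0] f~>[1,1] g~>[1,1,0]
  e1=[0,1] f~>[0,1] g~>[0,1,1]
  result₁ = ⟨1 0; 1 1; 0 1⟩
Path 2 = h;k:
  e0=[1,0] h~>[0,1] k~>[1,1,1]
  e1=[0,1] h~>[1,1] k~>[0,1,0]
  result₂ = ⟨1 0; 1 1; 1 0⟩
Equal? NO — does not commute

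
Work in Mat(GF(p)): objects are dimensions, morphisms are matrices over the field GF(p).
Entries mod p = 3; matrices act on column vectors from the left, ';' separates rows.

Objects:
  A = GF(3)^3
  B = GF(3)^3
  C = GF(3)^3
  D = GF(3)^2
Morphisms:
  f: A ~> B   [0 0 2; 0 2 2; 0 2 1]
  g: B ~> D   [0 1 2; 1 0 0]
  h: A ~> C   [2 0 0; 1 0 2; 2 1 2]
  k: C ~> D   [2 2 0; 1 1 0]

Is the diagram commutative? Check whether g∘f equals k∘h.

Answer: COMMUTES

Derivation:
1) trace f;g:
  e0=⟨1,0,0⟩ f~>⟨0,0,0⟩ g~>⟨0,0⟩
  e1=⟨0,1,0⟩ f~>⟨0,2,2⟩ g~>⟨0,0⟩
  e2=⟨0,0,1⟩ f~>⟨2,2,1⟩ g~>⟨1,2⟩
  composite₁ = [0 0 1; 0 0 2]
2) trace h;k:
  e0=⟨1,0,0⟩ h~>⟨2,1,2⟩ k~>⟨0,0⟩
  e1=⟨0,1,0⟩ h~>⟨0,0,1⟩ k~>⟨0,0⟩
  e2=⟨0,0,1⟩ h~>⟨0,2,2⟩ k~>⟨1,2⟩
  composite₂ = [0 0 1; 0 0 2]
Equal? same morphism ✓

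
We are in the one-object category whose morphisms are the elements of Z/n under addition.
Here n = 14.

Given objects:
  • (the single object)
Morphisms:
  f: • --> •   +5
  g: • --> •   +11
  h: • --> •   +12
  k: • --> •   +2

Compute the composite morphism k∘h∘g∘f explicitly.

  0 +5≡5 +11≡2 +12≡0 +2≡2  (mod 14)
result: +2

Answer: +2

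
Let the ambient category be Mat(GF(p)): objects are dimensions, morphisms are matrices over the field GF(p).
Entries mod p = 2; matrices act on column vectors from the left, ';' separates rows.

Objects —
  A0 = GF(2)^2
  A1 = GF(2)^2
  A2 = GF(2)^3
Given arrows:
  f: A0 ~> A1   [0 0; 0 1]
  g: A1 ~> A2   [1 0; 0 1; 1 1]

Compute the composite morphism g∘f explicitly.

Answer: [0 0; 0 1; 0 1]

Derivation:
  e0=[1,0] f~>[0,0] g~>[0,0,0]
  e1=[0,1] f~>[0,1] g~>[0,1,1]
⟦path⟧: [0 0; 0 1; 0 1]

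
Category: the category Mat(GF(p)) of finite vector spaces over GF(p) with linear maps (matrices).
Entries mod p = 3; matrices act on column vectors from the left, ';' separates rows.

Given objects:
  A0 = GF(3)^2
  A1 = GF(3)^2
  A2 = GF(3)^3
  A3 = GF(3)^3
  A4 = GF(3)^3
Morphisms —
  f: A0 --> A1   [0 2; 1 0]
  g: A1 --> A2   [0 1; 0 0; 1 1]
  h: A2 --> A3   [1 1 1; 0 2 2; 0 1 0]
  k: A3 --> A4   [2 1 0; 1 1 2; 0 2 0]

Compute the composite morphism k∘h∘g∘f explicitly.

Answer: [0 2; 1 0; 1 2]

Work:
  e0=(1,0) f-->(0,1) g-->(1,0,1) h-->(2,2,0) k-->(0,1,1)
  e1=(0,1) f-->(2,0) g-->(0,0,2) h-->(2,1,0) k-->(2,0,2)
result: [0 2; 1 0; 1 2]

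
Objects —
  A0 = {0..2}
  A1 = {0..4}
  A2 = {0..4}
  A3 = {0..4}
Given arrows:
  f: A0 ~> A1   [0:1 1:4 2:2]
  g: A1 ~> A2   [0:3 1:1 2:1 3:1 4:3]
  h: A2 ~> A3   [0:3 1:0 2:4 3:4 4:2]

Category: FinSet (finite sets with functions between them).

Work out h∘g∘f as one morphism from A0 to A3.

Answer: [0:0 1:4 2:0]

Work:
  0 f~>1 g~>1 h~>0
  1 f~>4 g~>3 h~>4
  2 f~>2 g~>1 h~>0
composite: [0:0 1:4 2:0]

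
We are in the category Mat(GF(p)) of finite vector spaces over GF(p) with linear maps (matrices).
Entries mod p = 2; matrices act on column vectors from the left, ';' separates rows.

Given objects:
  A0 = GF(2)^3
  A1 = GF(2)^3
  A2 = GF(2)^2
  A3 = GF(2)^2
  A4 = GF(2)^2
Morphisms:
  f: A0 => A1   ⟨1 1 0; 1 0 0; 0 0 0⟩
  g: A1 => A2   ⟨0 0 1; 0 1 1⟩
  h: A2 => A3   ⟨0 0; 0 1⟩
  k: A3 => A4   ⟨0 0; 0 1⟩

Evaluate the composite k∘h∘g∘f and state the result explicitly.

  e0=[1,0,0] f=>[1,1,0] g=>[0,1] h=>[0,1] k=>[0,1]
  e1=[0,1,0] f=>[1,0,0] g=>[0,0] h=>[0,0] k=>[0,0]
  e2=[0,0,1] f=>[0,0,0] g=>[0,0] h=>[0,0] k=>[0,0]
composite: ⟨0 0 0; 1 0 0⟩

Answer: ⟨0 0 0; 1 0 0⟩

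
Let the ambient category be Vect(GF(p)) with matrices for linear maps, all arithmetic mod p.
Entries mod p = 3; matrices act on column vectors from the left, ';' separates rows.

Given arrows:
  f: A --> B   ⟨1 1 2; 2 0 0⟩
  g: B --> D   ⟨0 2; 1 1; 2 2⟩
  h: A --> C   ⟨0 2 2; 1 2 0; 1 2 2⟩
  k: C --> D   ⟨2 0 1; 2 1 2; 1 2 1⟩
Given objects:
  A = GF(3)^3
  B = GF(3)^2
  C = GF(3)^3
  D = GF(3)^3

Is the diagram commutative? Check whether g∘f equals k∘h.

Answer: COMMUTES

Work:
Along f;g (path 1):
  e0=[1,0,0] f-->[1,2] g-->[1,0,0]
  e1=[0,1,0] f-->[1,0] g-->[0,1,2]
  e2=[0,0,1] f-->[2,0] g-->[0,2,1]
  composite₁ = ⟨1 0 0; 0 1 2; 0 2 1⟩
Along h;k (path 2):
  e0=[1,0,0] h-->[0,1,1] k-->[1,0,0]
  e1=[0,1,0] h-->[2,2,2] k-->[0,1,2]
  e2=[0,0,1] h-->[2,0,2] k-->[0,2,1]
  composite₂ = ⟨1 0 0; 0 1 2; 0 2 1⟩
Equal? equal; square commutes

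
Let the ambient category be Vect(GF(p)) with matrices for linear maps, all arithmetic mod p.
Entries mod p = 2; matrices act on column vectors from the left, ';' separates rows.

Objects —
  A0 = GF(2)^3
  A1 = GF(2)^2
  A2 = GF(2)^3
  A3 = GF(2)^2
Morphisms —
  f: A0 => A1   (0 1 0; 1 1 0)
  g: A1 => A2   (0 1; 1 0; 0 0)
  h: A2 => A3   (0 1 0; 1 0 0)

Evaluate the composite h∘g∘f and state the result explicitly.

  e0=(1,0,0) f=>(0,1) g=>(1,0,0) h=>(0,1)
  e1=(0,1,0) f=>(1,1) g=>(1,1,0) h=>(1,1)
  e2=(0,0,1) f=>(0,0) g=>(0,0,0) h=>(0,0)
composite: (0 1 0; 1 1 0)

Answer: (0 1 0; 1 1 0)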